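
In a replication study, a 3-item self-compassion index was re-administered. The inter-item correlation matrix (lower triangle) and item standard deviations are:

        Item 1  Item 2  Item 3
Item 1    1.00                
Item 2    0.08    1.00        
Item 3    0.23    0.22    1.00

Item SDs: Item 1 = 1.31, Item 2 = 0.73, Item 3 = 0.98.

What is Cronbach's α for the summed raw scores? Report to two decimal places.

Σσ²ᵢ = 1.31² + 0.73² + 0.98² = 3.2094
Covariances σ_ij = r_ij · s_i · s_j:
  σ(Item 1,Item 2) = 0.08 × 1.31 × 0.73 = 0.0765
  σ(Item 1,Item 3) = 0.23 × 1.31 × 0.98 = 0.2953
  σ(Item 2,Item 3) = 0.22 × 0.73 × 0.98 = 0.1574
σ²_T = Σσ²ᵢ + 2·Σσ_ij = 3.2094 + 2 × 0.5292 = 4.2678
α = (3/2)·(1 − 3.2094/4.2678) = 0.37

Cronbach's α = 0.37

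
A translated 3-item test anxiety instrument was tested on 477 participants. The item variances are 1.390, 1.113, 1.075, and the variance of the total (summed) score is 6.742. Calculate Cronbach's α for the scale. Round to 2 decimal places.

Σσᵢ² = 1.390 + 1.113 + 1.075 = 3.578
α = (k/(k−1))·(1 − Σσᵢ²/σ²_T) = (3/2)·(1 − 3.578/6.742) = 0.70

Cronbach's α = 0.70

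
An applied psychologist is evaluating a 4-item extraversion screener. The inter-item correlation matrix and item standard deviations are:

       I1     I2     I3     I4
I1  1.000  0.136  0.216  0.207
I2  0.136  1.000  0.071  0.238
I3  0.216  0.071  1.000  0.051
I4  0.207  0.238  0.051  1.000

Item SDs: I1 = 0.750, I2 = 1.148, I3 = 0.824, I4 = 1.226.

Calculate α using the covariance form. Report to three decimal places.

α = 0.408

Σσ²ᵢ = 0.750² + 1.148² + 0.824² + 1.226² = 4.0625
Covariances σ_ij = r_ij · s_i · s_j:
  σ(I1,I2) = 0.136 × 0.750 × 1.148 = 0.1171
  σ(I1,I3) = 0.216 × 0.750 × 0.824 = 0.1335
  σ(I1,I4) = 0.207 × 0.750 × 1.226 = 0.1903
  σ(I2,I3) = 0.071 × 1.148 × 0.824 = 0.0672
  σ(I2,I4) = 0.238 × 1.148 × 1.226 = 0.3350
  σ(I3,I4) = 0.051 × 0.824 × 1.226 = 0.0515
σ²_T = Σσ²ᵢ + 2·Σσ_ij = 4.0625 + 2 × 0.8946 = 5.8517
α = (4/3)·(1 − 4.0625/5.8517) = 0.408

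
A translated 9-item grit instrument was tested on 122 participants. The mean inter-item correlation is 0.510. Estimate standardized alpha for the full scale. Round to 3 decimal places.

Standardized α = k·r̄ / (1 + (k−1)·r̄) = 9 × 0.510 / (1 + 8 × 0.510)
  = 4.5900 / 5.0800 = 0.904

standardized alpha = 0.904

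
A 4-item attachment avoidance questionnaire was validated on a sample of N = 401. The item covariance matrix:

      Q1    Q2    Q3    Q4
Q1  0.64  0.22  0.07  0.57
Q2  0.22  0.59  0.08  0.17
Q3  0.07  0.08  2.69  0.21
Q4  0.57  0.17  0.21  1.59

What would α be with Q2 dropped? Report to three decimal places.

α = 0.385

Remaining items: Q1, Q3, Q4 (k = 3).
Σσ²ᵢ = 0.64 + 2.69 + 1.59 = 4.92
σ²_T = 4.92 + 2 × 0.85 = 6.62
α (item deleted) = (3/2)·(1 − 4.92/6.62) = 0.385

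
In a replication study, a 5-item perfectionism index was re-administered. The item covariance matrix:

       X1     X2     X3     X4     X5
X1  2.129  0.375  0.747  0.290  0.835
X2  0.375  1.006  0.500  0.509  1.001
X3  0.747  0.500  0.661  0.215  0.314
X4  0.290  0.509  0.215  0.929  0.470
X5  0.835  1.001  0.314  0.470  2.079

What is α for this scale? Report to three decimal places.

sum of item variances = 2.129 + 1.006 + 0.661 + 0.929 + 2.079 = 6.804
Σ_{i<j} σ_ij = 5.256
σ²_total = 6.804 + 2 × 5.256 = 17.316
α = (k/(k−1))·(1 − sum of item variances/σ²_total) = (5/4)·(1 − 6.804/17.316) = 0.759

α = 0.759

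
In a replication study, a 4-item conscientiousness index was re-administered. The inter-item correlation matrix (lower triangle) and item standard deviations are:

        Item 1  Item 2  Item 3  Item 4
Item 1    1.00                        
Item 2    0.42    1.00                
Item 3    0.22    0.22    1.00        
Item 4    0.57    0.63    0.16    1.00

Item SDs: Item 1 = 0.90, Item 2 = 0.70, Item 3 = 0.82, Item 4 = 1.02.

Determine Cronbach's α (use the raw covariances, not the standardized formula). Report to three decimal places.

Σσ²ᵢ = 0.90² + 0.70² + 0.82² + 1.02² = 3.0128
Covariances σ_ij = r_ij · s_i · s_j:
  σ(Item 1,Item 2) = 0.42 × 0.90 × 0.70 = 0.2646
  σ(Item 1,Item 3) = 0.22 × 0.90 × 0.82 = 0.1624
  σ(Item 1,Item 4) = 0.57 × 0.90 × 1.02 = 0.5233
  σ(Item 2,Item 3) = 0.22 × 0.70 × 0.82 = 0.1263
  σ(Item 2,Item 4) = 0.63 × 0.70 × 1.02 = 0.4498
  σ(Item 3,Item 4) = 0.16 × 0.82 × 1.02 = 0.1338
σ²_T = Σσ²ᵢ + 2·Σσ_ij = 3.0128 + 2 × 1.6602 = 6.3332
α = (4/3)·(1 − 3.0128/6.3332) = 0.699

α = 0.699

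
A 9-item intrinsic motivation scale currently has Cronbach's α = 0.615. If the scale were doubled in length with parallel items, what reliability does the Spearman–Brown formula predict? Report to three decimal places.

predicted reliability = 0.762

Length factor m = 2
α' = m·α / (1 + (m−1)·α)
   = 2 × 0.615 / (1 + (2 − 1) × 0.615)
   = 1.2300 / 1.6150 = 0.762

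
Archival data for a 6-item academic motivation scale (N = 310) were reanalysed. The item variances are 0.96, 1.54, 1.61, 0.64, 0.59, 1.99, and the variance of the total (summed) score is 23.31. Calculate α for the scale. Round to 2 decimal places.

Σσᵢ² = 0.96 + 1.54 + 1.61 + 0.64 + 0.59 + 1.99 = 7.33
α = (k/(k−1))·(1 − Σσᵢ²/σ²_total) = (6/5)·(1 − 7.33/23.31) = 0.82

α = 0.82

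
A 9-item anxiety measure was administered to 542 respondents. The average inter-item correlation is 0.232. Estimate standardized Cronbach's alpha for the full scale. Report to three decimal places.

Standardized α = k·r̄ / (1 + (k−1)·r̄) = 9 × 0.232 / (1 + 8 × 0.232)
  = 2.0880 / 2.8560 = 0.731

α = 0.731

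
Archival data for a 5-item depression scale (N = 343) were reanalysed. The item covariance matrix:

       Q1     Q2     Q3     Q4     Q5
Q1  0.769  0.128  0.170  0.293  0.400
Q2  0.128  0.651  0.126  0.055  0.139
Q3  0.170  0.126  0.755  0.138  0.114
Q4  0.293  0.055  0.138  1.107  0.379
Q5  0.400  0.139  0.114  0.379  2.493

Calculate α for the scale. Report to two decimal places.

α = 0.50

ΣVar(i) = 0.769 + 0.651 + 0.755 + 1.107 + 2.493 = 5.775
Sum of the distinct covariances = 1.942
Var(T) = 5.775 + 2 × 1.942 = 9.659
α = (k/(k−1))·(1 − ΣVar(i)/Var(T)) = (5/4)·(1 − 5.775/9.659) = 0.50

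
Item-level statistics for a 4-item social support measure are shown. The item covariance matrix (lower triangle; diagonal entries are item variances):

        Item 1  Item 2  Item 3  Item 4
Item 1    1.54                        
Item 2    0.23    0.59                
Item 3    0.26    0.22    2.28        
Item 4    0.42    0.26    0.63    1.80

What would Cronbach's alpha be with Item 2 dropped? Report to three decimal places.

α = 0.477

Remaining items: Item 1, Item 3, Item 4 (k = 3).
Σσᵢ² = 1.54 + 2.28 + 1.80 = 5.62
σ²_total = 5.62 + 2 × 1.31 = 8.24
α (item deleted) = (3/2)·(1 − 5.62/8.24) = 0.477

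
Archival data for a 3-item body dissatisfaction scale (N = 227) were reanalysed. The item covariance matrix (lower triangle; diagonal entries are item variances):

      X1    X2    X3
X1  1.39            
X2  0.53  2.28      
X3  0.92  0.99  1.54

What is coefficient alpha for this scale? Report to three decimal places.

coefficient alpha = 0.725

ΣVar(i) = 1.39 + 2.28 + 1.54 = 5.21
Sum of off-diagonal covariances = 2.44
σ²_total = 5.21 + 2 × 2.44 = 10.09
α = (k/(k−1))·(1 − ΣVar(i)/σ²_total) = (3/2)·(1 − 5.21/10.09) = 0.725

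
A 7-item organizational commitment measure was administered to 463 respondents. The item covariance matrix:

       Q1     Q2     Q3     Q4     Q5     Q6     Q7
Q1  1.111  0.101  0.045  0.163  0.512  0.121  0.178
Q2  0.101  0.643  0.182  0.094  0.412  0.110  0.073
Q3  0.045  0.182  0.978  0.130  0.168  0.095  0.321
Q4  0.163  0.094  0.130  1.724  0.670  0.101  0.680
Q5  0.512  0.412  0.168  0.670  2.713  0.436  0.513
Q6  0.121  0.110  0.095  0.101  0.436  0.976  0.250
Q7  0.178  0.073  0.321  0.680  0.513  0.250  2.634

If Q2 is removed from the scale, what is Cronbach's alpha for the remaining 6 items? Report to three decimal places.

Remaining items: Q1, Q3, Q4, Q5, Q6, Q7 (k = 6).
Σσ²ᵢ = 1.111 + 0.978 + 1.724 + 2.713 + 0.976 + 2.634 = 10.136
total variance = 10.136 + 2 × 4.383 = 18.902
α (item deleted) = (6/5)·(1 − 10.136/18.902) = 0.557

α = 0.557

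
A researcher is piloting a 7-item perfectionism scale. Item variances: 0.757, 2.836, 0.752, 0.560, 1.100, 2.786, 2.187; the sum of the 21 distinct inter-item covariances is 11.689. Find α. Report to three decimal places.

α = 0.794

sum of item variances = 0.757 + 2.836 + 0.752 + 0.560 + 1.100 + 2.786 + 2.187 = 10.978
Sum of distinct covariances = 11.689
Var(T) = sum of item variances + 2·Σcov = 10.978 + 2 × 11.689 = 34.356
α = (7/6)·(1 − 10.978/34.356) = 0.794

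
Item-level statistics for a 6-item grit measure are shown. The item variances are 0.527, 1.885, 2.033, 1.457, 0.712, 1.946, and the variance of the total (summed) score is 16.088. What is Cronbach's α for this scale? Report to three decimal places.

Cronbach's α = 0.562

Σσ²ᵢ = 0.527 + 1.885 + 2.033 + 1.457 + 0.712 + 1.946 = 8.560
α = (k/(k−1))·(1 − Σσ²ᵢ/σ²_total) = (6/5)·(1 − 8.560/16.088) = 0.562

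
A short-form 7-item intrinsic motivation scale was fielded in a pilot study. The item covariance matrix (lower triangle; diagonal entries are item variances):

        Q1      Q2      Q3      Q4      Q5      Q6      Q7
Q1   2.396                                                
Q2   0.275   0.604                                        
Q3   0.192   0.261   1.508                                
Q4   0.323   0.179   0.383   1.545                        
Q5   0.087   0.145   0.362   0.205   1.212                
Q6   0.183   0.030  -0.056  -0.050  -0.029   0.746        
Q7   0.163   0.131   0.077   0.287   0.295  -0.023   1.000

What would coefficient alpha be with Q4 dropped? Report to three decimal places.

Remaining items: Q1, Q2, Q3, Q5, Q6, Q7 (k = 6).
Σσᵢ² = 2.396 + 0.604 + 1.508 + 1.212 + 0.746 + 1.000 = 7.466
σ²_total = 7.466 + 2 × 2.093 = 11.652
α (item deleted) = (6/5)·(1 − 7.466/11.652) = 0.431

α = 0.431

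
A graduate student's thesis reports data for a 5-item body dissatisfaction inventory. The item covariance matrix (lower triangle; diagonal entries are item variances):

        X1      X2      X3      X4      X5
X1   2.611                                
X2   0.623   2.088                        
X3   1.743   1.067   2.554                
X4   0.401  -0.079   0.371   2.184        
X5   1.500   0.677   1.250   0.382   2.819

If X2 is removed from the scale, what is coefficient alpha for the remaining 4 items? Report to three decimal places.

α = 0.702

Remaining items: X1, X3, X4, X5 (k = 4).
sum of item variances = 2.611 + 2.554 + 2.184 + 2.819 = 10.168
σ²_total = 10.168 + 2 × 5.647 = 21.462
α (item deleted) = (4/3)·(1 − 10.168/21.462) = 0.702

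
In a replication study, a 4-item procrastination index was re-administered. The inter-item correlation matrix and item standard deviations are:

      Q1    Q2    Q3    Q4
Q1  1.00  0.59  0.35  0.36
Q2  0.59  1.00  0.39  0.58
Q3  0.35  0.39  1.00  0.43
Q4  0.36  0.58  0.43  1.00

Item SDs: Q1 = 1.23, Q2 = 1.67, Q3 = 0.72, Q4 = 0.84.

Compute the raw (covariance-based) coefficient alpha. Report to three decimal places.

Σσ²ᵢ = 1.23² + 1.67² + 0.72² + 0.84² = 5.5258
Covariances σ_ij = r_ij · s_i · s_j:
  σ(Q1,Q2) = 0.59 × 1.23 × 1.67 = 1.2119
  σ(Q1,Q3) = 0.35 × 1.23 × 0.72 = 0.3100
  σ(Q1,Q4) = 0.36 × 1.23 × 0.84 = 0.3720
  σ(Q2,Q3) = 0.39 × 1.67 × 0.72 = 0.4689
  σ(Q2,Q4) = 0.58 × 1.67 × 0.84 = 0.8136
  σ(Q3,Q4) = 0.43 × 0.72 × 0.84 = 0.2601
σ²_T = Σσ²ᵢ + 2·Σσ_ij = 5.5258 + 2 × 3.4365 = 12.3988
α = (4/3)·(1 − 5.5258/12.3988) = 0.739

α = 0.739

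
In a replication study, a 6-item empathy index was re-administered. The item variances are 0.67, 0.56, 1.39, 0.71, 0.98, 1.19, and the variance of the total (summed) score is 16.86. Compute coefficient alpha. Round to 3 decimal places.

α = 0.809

Σσᵢ² = 0.67 + 0.56 + 1.39 + 0.71 + 0.98 + 1.19 = 5.50
α = (k/(k−1))·(1 − Σσᵢ²/σ²_total) = (6/5)·(1 − 5.50/16.86) = 0.809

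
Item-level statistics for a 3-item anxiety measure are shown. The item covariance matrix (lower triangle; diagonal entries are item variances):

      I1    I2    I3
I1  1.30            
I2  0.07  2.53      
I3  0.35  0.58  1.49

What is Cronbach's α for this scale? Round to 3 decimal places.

α = 0.410

sum of item variances = 1.30 + 2.53 + 1.49 = 5.32
Sum of off-diagonal covariances = 1.00
Var(T) = 5.32 + 2 × 1.00 = 7.32
α = (k/(k−1))·(1 − sum of item variances/Var(T)) = (3/2)·(1 − 5.32/7.32) = 0.410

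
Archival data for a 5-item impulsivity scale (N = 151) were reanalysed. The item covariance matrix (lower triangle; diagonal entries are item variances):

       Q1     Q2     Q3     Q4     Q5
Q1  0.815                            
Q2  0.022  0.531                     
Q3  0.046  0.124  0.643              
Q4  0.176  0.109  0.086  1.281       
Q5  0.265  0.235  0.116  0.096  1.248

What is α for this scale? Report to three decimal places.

α = 0.451

Σσᵢ² = 0.815 + 0.531 + 0.643 + 1.281 + 1.248 = 4.518
Σ_{i<j} σ_ij = 1.275
σ²_total = 4.518 + 2 × 1.275 = 7.068
α = (k/(k−1))·(1 − Σσᵢ²/σ²_total) = (5/4)·(1 − 4.518/7.068) = 0.451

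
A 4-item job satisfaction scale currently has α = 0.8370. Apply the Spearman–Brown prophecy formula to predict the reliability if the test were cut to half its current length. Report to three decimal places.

Length factor m = 1/2
α' = m·α / (1 − (1−m)·α)
   = 1/2 × 0.8370 / (1 − (1 − 1/2) × 0.8370)
   = 0.4185 / 0.5815 = 0.720

predicted reliability = 0.720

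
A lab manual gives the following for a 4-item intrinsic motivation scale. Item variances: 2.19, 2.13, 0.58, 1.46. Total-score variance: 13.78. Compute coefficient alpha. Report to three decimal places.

Σσ²ᵢ = 2.19 + 2.13 + 0.58 + 1.46 = 6.36
α = (k/(k−1))·(1 − Σσ²ᵢ/total variance) = (4/3)·(1 − 6.36/13.78) = 0.718

coefficient alpha = 0.718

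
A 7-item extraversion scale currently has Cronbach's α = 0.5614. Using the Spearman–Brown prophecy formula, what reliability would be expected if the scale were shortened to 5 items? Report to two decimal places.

predicted reliability = 0.48

Length factor m = 5/7 = 0.7143
α' = m·α / (1 − (1−m)·α)
   = 5/7 × 0.5614 / (1 − (1 − 5/7) × 0.5614)
   = 0.4010 / 0.8396 = 0.48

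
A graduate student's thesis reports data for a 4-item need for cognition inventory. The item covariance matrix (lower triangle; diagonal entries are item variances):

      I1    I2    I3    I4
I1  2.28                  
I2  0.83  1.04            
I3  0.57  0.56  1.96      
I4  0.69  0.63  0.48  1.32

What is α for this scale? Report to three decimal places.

α = 0.710

Σσᵢ² = 2.28 + 1.04 + 1.96 + 1.32 = 6.60
Sum of off-diagonal covariances = 3.76
total variance = 6.60 + 2 × 3.76 = 14.12
α = (k/(k−1))·(1 − Σσᵢ²/total variance) = (4/3)·(1 − 6.60/14.12) = 0.710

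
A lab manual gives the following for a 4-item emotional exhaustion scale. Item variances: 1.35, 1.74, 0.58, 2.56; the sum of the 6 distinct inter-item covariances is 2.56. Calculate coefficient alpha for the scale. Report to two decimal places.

sum of item variances = 1.35 + 1.74 + 0.58 + 2.56 = 6.23
Sum of distinct covariances = 2.56
σ²_T = sum of item variances + 2·Σcov = 6.23 + 2 × 2.56 = 11.35
α = (4/3)·(1 − 6.23/11.35) = 0.60

coefficient alpha = 0.60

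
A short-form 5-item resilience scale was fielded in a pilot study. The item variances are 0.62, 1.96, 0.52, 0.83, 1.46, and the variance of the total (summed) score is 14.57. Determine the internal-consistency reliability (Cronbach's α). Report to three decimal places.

Cronbach's α = 0.788

sum of item variances = 0.62 + 1.96 + 0.52 + 0.83 + 1.46 = 5.39
α = (k/(k−1))·(1 − sum of item variances/Var(T)) = (5/4)·(1 − 5.39/14.57) = 0.788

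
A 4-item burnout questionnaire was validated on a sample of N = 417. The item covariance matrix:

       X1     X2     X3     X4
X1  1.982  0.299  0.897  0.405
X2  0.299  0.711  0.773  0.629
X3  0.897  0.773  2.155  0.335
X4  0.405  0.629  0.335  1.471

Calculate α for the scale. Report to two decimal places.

α = 0.68

Σσᵢ² = 1.982 + 0.711 + 2.155 + 1.471 = 6.319
Sum of off-diagonal covariances = 3.338
total variance = 6.319 + 2 × 3.338 = 12.995
α = (k/(k−1))·(1 − Σσᵢ²/total variance) = (4/3)·(1 − 6.319/12.995) = 0.68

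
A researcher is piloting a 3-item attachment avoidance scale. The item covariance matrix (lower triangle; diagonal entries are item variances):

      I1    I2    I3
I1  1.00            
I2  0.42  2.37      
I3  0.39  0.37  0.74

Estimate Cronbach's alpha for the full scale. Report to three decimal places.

ΣVar(i) = 1.00 + 2.37 + 0.74 = 4.11
Sum of off-diagonal covariances = 1.18
σ²_T = 4.11 + 2 × 1.18 = 6.47
α = (k/(k−1))·(1 − ΣVar(i)/σ²_T) = (3/2)·(1 − 4.11/6.47) = 0.547

Cronbach's alpha = 0.547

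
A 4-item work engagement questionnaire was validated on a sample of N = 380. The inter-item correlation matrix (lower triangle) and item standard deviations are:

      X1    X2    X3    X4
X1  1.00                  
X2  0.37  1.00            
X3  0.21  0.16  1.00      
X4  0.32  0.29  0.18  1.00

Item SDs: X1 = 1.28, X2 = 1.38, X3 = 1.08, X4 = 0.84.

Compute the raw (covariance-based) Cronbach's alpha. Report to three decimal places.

α = 0.571

Σσ²ᵢ = 1.28² + 1.38² + 1.08² + 0.84² = 5.4148
Covariances σ_ij = r_ij · s_i · s_j:
  σ(X1,X2) = 0.37 × 1.28 × 1.38 = 0.6536
  σ(X1,X3) = 0.21 × 1.28 × 1.08 = 0.2903
  σ(X1,X4) = 0.32 × 1.28 × 0.84 = 0.3441
  σ(X2,X3) = 0.16 × 1.38 × 1.08 = 0.2385
  σ(X2,X4) = 0.29 × 1.38 × 0.84 = 0.3362
  σ(X3,X4) = 0.18 × 1.08 × 0.84 = 0.1633
σ²_T = Σσ²ᵢ + 2·Σσ_ij = 5.4148 + 2 × 2.0260 = 9.4668
α = (4/3)·(1 − 5.4148/9.4668) = 0.571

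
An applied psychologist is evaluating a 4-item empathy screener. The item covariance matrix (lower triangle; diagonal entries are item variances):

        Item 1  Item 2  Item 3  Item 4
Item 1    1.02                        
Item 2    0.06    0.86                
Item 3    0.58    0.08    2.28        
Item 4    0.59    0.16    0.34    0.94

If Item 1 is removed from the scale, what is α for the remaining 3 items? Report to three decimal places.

Remaining items: Item 2, Item 3, Item 4 (k = 3).
Σσ²ᵢ = 0.86 + 2.28 + 0.94 = 4.08
Var(T) = 4.08 + 2 × 0.58 = 5.24
α (item deleted) = (3/2)·(1 − 4.08/5.24) = 0.332

α = 0.332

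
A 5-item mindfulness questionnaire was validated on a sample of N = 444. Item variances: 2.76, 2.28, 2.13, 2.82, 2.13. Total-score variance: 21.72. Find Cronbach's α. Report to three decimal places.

Σσᵢ² = 2.76 + 2.28 + 2.13 + 2.82 + 2.13 = 12.12
α = (k/(k−1))·(1 − Σσᵢ²/σ²_total) = (5/4)·(1 − 12.12/21.72) = 0.552

Cronbach's α = 0.552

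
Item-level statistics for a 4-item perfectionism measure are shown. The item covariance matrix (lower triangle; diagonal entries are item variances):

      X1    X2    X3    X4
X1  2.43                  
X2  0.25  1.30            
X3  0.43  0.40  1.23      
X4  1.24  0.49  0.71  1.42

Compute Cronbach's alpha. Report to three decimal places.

sum of item variances = 2.43 + 1.30 + 1.23 + 1.42 = 6.38
Σ_{i<j} σ_ij = 3.52
total variance = 6.38 + 2 × 3.52 = 13.42
α = (k/(k−1))·(1 − sum of item variances/total variance) = (4/3)·(1 − 6.38/13.42) = 0.699

α = 0.699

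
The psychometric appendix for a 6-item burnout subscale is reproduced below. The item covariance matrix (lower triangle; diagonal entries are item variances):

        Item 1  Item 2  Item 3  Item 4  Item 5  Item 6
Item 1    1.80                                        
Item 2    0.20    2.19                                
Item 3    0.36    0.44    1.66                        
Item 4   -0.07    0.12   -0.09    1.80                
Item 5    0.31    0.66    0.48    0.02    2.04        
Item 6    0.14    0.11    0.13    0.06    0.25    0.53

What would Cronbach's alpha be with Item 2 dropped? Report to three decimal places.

Remaining items: Item 1, Item 3, Item 4, Item 5, Item 6 (k = 5).
ΣVar(i) = 1.80 + 1.66 + 1.80 + 2.04 + 0.53 = 7.83
Var(T) = 7.83 + 2 × 1.59 = 11.01
α (item deleted) = (5/4)·(1 − 7.83/11.01) = 0.361

Cronbach's alpha = 0.361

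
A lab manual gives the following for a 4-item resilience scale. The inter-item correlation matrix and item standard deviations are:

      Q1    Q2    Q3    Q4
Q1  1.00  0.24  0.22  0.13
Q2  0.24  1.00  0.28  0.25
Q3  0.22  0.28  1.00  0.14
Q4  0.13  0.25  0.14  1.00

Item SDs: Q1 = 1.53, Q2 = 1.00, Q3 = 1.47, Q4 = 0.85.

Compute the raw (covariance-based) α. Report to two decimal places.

α = 0.49

Σσ²ᵢ = 1.53² + 1.00² + 1.47² + 0.85² = 6.2243
Covariances σ_ij = r_ij · s_i · s_j:
  σ(Q1,Q2) = 0.24 × 1.53 × 1.00 = 0.3672
  σ(Q1,Q3) = 0.22 × 1.53 × 1.47 = 0.4948
  σ(Q1,Q4) = 0.13 × 1.53 × 0.85 = 0.1691
  σ(Q2,Q3) = 0.28 × 1.00 × 1.47 = 0.4116
  σ(Q2,Q4) = 0.25 × 1.00 × 0.85 = 0.2125
  σ(Q3,Q4) = 0.14 × 1.47 × 0.85 = 0.1749
σ²_T = Σσ²ᵢ + 2·Σσ_ij = 6.2243 + 2 × 1.8301 = 9.8845
α = (4/3)·(1 − 6.2243/9.8845) = 0.49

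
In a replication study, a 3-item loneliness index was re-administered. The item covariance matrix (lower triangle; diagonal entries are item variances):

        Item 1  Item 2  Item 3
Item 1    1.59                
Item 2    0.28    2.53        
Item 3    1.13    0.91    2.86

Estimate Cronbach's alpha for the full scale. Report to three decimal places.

α = 0.599

Σσ²ᵢ = 1.59 + 2.53 + 2.86 = 6.98
Sum of the distinct covariances = 2.32
σ²_total = 6.98 + 2 × 2.32 = 11.62
α = (k/(k−1))·(1 − Σσ²ᵢ/σ²_total) = (3/2)·(1 − 6.98/11.62) = 0.599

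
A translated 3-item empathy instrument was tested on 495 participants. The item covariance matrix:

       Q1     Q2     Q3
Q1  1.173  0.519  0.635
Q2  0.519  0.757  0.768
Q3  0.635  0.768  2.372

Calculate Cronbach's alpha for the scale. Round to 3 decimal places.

ΣVar(i) = 1.173 + 0.757 + 2.372 = 4.302
Σ_{i<j} σ_ij = 1.922
σ²_total = 4.302 + 2 × 1.922 = 8.146
α = (k/(k−1))·(1 − ΣVar(i)/σ²_total) = (3/2)·(1 − 4.302/8.146) = 0.708

Cronbach's alpha = 0.708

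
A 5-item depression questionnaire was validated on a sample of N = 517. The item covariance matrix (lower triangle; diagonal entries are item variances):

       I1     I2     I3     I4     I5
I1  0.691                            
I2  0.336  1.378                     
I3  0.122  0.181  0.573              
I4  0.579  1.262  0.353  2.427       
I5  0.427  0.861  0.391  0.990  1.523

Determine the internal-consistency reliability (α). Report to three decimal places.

sum of item variances = 0.691 + 1.378 + 0.573 + 2.427 + 1.523 = 6.592
Sum of the distinct covariances = 5.502
Var(T) = 6.592 + 2 × 5.502 = 17.596
α = (k/(k−1))·(1 − sum of item variances/Var(T)) = (5/4)·(1 − 6.592/17.596) = 0.782

α = 0.782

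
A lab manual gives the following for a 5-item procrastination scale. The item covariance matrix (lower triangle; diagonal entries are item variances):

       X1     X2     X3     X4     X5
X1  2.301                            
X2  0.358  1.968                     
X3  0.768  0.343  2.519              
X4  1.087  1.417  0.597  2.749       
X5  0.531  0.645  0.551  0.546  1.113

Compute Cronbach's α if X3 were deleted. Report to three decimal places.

α = 0.707

Remaining items: X1, X2, X4, X5 (k = 4).
ΣVar(i) = 2.301 + 1.968 + 2.749 + 1.113 = 8.131
σ²_total = 8.131 + 2 × 4.584 = 17.299
α (item deleted) = (4/3)·(1 − 8.131/17.299) = 0.707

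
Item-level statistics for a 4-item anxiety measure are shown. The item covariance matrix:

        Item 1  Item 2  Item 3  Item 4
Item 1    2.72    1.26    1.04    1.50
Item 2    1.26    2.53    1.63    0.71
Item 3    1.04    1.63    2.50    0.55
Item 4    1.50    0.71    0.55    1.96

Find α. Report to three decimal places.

Σσ²ᵢ = 2.72 + 2.53 + 2.50 + 1.96 = 9.71
Sum of off-diagonal covariances = 6.69
Var(T) = 9.71 + 2 × 6.69 = 23.09
α = (k/(k−1))·(1 − Σσ²ᵢ/Var(T)) = (4/3)·(1 − 9.71/23.09) = 0.773

α = 0.773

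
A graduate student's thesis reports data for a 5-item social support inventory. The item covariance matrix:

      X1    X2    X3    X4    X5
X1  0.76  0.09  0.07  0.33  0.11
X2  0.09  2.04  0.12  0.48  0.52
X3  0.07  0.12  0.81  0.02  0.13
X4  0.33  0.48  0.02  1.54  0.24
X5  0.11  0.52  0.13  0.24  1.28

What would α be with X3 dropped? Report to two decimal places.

α = 0.52

Remaining items: X1, X2, X4, X5 (k = 4).
ΣVar(i) = 0.76 + 2.04 + 1.54 + 1.28 = 5.62
σ²_total = 5.62 + 2 × 1.77 = 9.16
α (item deleted) = (4/3)·(1 − 5.62/9.16) = 0.52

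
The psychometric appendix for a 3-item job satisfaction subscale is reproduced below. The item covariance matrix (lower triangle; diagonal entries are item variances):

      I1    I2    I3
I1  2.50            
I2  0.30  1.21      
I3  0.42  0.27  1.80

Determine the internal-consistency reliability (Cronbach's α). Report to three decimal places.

sum of item variances = 2.50 + 1.21 + 1.80 = 5.51
Sum of off-diagonal covariances = 0.99
σ²_total = 5.51 + 2 × 0.99 = 7.49
α = (k/(k−1))·(1 − sum of item variances/σ²_total) = (3/2)·(1 − 5.51/7.49) = 0.397

Cronbach's α = 0.397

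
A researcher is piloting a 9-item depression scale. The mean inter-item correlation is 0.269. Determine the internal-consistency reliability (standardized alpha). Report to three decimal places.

Standardized α = k·r̄ / (1 + (k−1)·r̄) = 9 × 0.269 / (1 + 8 × 0.269)
  = 2.4210 / 3.1520 = 0.768

standardized alpha = 0.768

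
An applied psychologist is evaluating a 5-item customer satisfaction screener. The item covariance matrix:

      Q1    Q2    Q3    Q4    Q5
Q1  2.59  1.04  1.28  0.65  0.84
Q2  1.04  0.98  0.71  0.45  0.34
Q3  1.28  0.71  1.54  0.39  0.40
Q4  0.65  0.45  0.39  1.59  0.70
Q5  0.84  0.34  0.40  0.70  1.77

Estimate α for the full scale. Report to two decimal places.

α = 0.77

Σσᵢ² = 2.59 + 0.98 + 1.54 + 1.59 + 1.77 = 8.47
Σ_{i<j} σ_ij = 6.80
σ²_T = 8.47 + 2 × 6.80 = 22.07
α = (k/(k−1))·(1 − Σσᵢ²/σ²_T) = (5/4)·(1 − 8.47/22.07) = 0.77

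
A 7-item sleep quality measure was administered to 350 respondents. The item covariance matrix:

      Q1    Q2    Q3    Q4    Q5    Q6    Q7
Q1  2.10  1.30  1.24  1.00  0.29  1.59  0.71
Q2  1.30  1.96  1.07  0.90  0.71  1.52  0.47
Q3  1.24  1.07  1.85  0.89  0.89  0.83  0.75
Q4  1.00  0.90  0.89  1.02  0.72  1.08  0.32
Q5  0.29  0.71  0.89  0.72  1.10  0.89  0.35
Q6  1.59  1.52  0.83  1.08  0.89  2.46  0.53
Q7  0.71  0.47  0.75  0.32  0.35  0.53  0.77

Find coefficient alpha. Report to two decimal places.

ΣVar(i) = 2.10 + 1.96 + 1.85 + 1.02 + 1.10 + 2.46 + 0.77 = 11.26
Sum of the distinct covariances = 18.05
total variance = 11.26 + 2 × 18.05 = 47.36
α = (k/(k−1))·(1 − ΣVar(i)/total variance) = (7/6)·(1 − 11.26/47.36) = 0.89

α = 0.89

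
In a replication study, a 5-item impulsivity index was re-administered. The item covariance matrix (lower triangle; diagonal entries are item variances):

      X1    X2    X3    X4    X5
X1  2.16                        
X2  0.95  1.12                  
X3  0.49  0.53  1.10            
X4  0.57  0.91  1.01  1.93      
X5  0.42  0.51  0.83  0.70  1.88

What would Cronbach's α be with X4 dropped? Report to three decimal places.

α = 0.725

Remaining items: X1, X2, X3, X5 (k = 4).
ΣVar(i) = 2.16 + 1.12 + 1.10 + 1.88 = 6.26
Var(T) = 6.26 + 2 × 3.73 = 13.72
α (item deleted) = (4/3)·(1 − 6.26/13.72) = 0.725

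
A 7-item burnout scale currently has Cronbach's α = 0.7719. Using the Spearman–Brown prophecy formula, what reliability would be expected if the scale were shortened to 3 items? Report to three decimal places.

Length factor m = 3/7 = 0.4286
α' = m·α / (1 − (1−m)·α)
   = 3/7 × 0.7719 / (1 − (1 − 3/7) × 0.7719)
   = 0.3308 / 0.5589 = 0.592

predicted reliability = 0.592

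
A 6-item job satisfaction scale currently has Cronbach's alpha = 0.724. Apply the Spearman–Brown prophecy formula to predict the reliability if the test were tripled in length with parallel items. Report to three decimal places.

Length factor m = 3
α' = m·α / (1 + (m−1)·α)
   = 3 × 0.724 / (1 + (3 − 1) × 0.724)
   = 2.1720 / 2.4480 = 0.887

predicted reliability = 0.887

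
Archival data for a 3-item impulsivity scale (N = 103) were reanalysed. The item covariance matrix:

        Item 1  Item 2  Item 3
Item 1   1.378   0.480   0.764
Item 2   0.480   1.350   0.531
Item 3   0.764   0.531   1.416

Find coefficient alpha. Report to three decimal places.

ΣVar(i) = 1.378 + 1.350 + 1.416 = 4.144
Sum of the distinct covariances = 1.775
total variance = 4.144 + 2 × 1.775 = 7.694
α = (k/(k−1))·(1 − ΣVar(i)/total variance) = (3/2)·(1 − 4.144/7.694) = 0.692

coefficient alpha = 0.692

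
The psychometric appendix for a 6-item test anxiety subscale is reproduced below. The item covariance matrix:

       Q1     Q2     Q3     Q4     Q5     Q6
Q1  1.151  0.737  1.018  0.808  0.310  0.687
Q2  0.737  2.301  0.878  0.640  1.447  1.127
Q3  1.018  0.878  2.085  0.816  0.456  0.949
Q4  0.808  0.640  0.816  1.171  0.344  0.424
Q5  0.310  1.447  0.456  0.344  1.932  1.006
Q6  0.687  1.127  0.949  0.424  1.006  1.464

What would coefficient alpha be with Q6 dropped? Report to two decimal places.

coefficient alpha = 0.79

Remaining items: Q1, Q2, Q3, Q4, Q5 (k = 5).
sum of item variances = 1.151 + 2.301 + 2.085 + 1.171 + 1.932 = 8.640
σ²_T = 8.640 + 2 × 7.454 = 23.548
α (item deleted) = (5/4)·(1 − 8.640/23.548) = 0.79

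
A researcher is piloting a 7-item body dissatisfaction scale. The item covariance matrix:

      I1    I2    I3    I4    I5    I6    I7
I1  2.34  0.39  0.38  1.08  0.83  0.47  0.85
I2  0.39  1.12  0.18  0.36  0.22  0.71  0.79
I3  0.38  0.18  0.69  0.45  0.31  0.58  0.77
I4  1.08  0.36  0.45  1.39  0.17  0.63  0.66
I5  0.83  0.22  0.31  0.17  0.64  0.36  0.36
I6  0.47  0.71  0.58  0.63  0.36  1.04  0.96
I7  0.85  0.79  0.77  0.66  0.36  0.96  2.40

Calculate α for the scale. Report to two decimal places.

α = 0.82

ΣVar(i) = 2.34 + 1.12 + 0.69 + 1.39 + 0.64 + 1.04 + 2.40 = 9.62
Σ_{i<j} σ_ij = 11.51
σ²_T = 9.62 + 2 × 11.51 = 32.64
α = (k/(k−1))·(1 − ΣVar(i)/σ²_T) = (7/6)·(1 − 9.62/32.64) = 0.82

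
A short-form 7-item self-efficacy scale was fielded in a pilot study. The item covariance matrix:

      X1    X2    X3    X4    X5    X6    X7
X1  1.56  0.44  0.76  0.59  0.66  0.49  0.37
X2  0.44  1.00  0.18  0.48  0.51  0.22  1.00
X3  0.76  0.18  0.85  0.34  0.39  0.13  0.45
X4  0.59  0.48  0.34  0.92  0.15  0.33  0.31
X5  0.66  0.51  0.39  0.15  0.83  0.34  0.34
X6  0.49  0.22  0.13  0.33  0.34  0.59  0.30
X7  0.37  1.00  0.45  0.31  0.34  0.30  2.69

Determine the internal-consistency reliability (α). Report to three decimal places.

ΣVar(i) = 1.56 + 1.00 + 0.85 + 0.92 + 0.83 + 0.59 + 2.69 = 8.44
Sum of the distinct covariances = 8.78
σ²_T = 8.44 + 2 × 8.78 = 26.00
α = (k/(k−1))·(1 − ΣVar(i)/σ²_T) = (7/6)·(1 − 8.44/26.00) = 0.788

α = 0.788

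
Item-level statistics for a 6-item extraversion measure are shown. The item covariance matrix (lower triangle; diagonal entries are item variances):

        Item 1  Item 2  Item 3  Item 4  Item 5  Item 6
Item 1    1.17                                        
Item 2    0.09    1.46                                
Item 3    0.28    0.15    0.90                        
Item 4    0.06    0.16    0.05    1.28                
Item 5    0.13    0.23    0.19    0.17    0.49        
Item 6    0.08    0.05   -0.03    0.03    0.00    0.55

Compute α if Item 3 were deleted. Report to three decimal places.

Remaining items: Item 1, Item 2, Item 4, Item 5, Item 6 (k = 5).
ΣVar(i) = 1.17 + 1.46 + 1.28 + 0.49 + 0.55 = 4.95
total variance = 4.95 + 2 × 1.00 = 6.95
α (item deleted) = (5/4)·(1 − 4.95/6.95) = 0.360

α = 0.360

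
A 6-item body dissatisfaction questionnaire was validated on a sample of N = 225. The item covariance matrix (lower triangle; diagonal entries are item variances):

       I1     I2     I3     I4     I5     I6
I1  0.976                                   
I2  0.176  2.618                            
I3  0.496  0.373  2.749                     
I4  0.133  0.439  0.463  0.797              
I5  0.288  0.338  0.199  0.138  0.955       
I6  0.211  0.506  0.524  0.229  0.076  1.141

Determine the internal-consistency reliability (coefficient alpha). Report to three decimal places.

coefficient alpha = 0.598

ΣVar(i) = 0.976 + 2.618 + 2.749 + 0.797 + 0.955 + 1.141 = 9.236
Σ_{i<j} σ_ij = 4.589
Var(T) = 9.236 + 2 × 4.589 = 18.414
α = (k/(k−1))·(1 − ΣVar(i)/Var(T)) = (6/5)·(1 − 9.236/18.414) = 0.598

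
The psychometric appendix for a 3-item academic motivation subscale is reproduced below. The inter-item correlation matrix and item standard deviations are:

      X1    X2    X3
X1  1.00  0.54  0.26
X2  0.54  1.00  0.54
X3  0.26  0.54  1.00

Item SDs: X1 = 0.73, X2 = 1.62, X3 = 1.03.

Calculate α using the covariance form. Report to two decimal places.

Σσ²ᵢ = 0.73² + 1.62² + 1.03² = 4.2182
Covariances σ_ij = r_ij · s_i · s_j:
  σ(X1,X2) = 0.54 × 0.73 × 1.62 = 0.6386
  σ(X1,X3) = 0.26 × 0.73 × 1.03 = 0.1955
  σ(X2,X3) = 0.54 × 1.62 × 1.03 = 0.9010
σ²_T = Σσ²ᵢ + 2·Σσ_ij = 4.2182 + 2 × 1.7351 = 7.6884
α = (3/2)·(1 − 4.2182/7.6884) = 0.68

α = 0.68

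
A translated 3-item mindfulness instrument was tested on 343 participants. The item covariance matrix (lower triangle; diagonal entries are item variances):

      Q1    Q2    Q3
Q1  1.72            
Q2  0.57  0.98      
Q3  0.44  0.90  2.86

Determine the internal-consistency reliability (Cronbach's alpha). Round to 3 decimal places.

Σσᵢ² = 1.72 + 0.98 + 2.86 = 5.56
Sum of the distinct covariances = 1.91
total variance = 5.56 + 2 × 1.91 = 9.38
α = (k/(k−1))·(1 − Σσᵢ²/total variance) = (3/2)·(1 − 5.56/9.38) = 0.611

Cronbach's alpha = 0.611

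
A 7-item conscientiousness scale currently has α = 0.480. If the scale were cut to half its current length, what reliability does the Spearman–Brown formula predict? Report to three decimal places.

predicted reliability = 0.316

Length factor m = 1/2
α' = m·α / (1 − (1−m)·α)
   = 1/2 × 0.480 / (1 − (1 − 1/2) × 0.480)
   = 0.2400 / 0.7600 = 0.316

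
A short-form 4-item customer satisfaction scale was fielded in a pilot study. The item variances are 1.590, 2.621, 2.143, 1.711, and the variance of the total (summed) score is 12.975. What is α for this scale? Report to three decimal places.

ΣVar(i) = 1.590 + 2.621 + 2.143 + 1.711 = 8.065
α = (k/(k−1))·(1 − ΣVar(i)/σ²_T) = (4/3)·(1 − 8.065/12.975) = 0.505

α = 0.505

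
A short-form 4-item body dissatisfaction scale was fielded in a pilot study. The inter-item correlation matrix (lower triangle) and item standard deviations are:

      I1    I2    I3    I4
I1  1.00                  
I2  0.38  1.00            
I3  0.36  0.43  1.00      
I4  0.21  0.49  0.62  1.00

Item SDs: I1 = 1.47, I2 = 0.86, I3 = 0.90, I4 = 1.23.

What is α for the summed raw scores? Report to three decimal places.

Σσ²ᵢ = 1.47² + 0.86² + 0.90² + 1.23² = 5.2234
Covariances σ_ij = r_ij · s_i · s_j:
  σ(I1,I2) = 0.38 × 1.47 × 0.86 = 0.4804
  σ(I1,I3) = 0.36 × 1.47 × 0.90 = 0.4763
  σ(I1,I4) = 0.21 × 1.47 × 1.23 = 0.3797
  σ(I2,I3) = 0.43 × 0.86 × 0.90 = 0.3328
  σ(I2,I4) = 0.49 × 0.86 × 1.23 = 0.5183
  σ(I3,I4) = 0.62 × 0.90 × 1.23 = 0.6863
σ²_T = Σσ²ᵢ + 2·Σσ_ij = 5.2234 + 2 × 2.8738 = 10.9710
α = (4/3)·(1 − 5.2234/10.9710) = 0.699

α = 0.699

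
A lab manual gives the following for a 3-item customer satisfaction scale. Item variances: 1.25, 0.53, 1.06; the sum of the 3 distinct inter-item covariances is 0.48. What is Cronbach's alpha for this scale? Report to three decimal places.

α = 0.379

ΣVar(i) = 1.25 + 0.53 + 1.06 = 2.84
Sum of distinct covariances = 0.48
σ²_total = ΣVar(i) + 2·Σcov = 2.84 + 2 × 0.48 = 3.80
α = (3/2)·(1 − 2.84/3.80) = 0.379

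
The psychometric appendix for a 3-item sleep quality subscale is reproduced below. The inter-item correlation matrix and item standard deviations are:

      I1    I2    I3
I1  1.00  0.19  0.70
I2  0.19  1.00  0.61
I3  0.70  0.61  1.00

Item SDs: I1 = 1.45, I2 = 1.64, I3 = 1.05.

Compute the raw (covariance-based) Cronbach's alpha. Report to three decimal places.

Σσ²ᵢ = 1.45² + 1.64² + 1.05² = 5.8946
Covariances σ_ij = r_ij · s_i · s_j:
  σ(I1,I2) = 0.19 × 1.45 × 1.64 = 0.4518
  σ(I1,I3) = 0.70 × 1.45 × 1.05 = 1.0657
  σ(I2,I3) = 0.61 × 1.64 × 1.05 = 1.0504
σ²_T = Σσ²ᵢ + 2·Σσ_ij = 5.8946 + 2 × 2.5679 = 11.0304
α = (3/2)·(1 − 5.8946/11.0304) = 0.698

α = 0.698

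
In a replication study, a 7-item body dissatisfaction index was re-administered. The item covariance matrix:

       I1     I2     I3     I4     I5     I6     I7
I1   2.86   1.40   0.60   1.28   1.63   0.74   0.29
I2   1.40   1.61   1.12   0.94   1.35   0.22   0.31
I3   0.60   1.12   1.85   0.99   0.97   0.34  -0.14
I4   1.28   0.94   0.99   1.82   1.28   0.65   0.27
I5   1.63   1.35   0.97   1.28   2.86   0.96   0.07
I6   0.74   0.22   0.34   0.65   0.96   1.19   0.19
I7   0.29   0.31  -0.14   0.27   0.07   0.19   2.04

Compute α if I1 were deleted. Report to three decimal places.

Remaining items: I2, I3, I4, I5, I6, I7 (k = 6).
sum of item variances = 1.61 + 1.85 + 1.82 + 2.86 + 1.19 + 2.04 = 11.37
total variance = 11.37 + 2 × 9.52 = 30.41
α (item deleted) = (6/5)·(1 − 11.37/30.41) = 0.751

α = 0.751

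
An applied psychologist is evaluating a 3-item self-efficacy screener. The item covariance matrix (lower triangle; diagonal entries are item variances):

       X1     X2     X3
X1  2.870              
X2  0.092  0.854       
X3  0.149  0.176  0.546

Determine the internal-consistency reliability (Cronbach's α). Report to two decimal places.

Cronbach's α = 0.25

ΣVar(i) = 2.870 + 0.854 + 0.546 = 4.270
Σ_{i<j} σ_ij = 0.417
total variance = 4.270 + 2 × 0.417 = 5.104
α = (k/(k−1))·(1 − ΣVar(i)/total variance) = (3/2)·(1 − 4.270/5.104) = 0.25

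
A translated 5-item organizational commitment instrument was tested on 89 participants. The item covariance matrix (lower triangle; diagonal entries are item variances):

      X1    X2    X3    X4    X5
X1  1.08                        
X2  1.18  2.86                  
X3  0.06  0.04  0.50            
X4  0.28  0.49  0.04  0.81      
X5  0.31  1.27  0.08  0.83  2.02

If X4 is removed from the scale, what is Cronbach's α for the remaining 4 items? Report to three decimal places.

Cronbach's α = 0.635

Remaining items: X1, X2, X3, X5 (k = 4).
Σσᵢ² = 1.08 + 2.86 + 0.50 + 2.02 = 6.46
total variance = 6.46 + 2 × 2.94 = 12.34
α (item deleted) = (4/3)·(1 − 6.46/12.34) = 0.635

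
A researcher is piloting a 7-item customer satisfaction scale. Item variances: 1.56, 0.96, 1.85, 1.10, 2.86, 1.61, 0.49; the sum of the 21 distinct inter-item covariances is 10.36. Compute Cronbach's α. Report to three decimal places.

α = 0.776

Σσᵢ² = 1.56 + 0.96 + 1.85 + 1.10 + 2.86 + 1.61 + 0.49 = 10.43
Sum of distinct covariances = 10.36
Var(T) = Σσᵢ² + 2·Σcov = 10.43 + 2 × 10.36 = 31.15
α = (7/6)·(1 − 10.43/31.15) = 0.776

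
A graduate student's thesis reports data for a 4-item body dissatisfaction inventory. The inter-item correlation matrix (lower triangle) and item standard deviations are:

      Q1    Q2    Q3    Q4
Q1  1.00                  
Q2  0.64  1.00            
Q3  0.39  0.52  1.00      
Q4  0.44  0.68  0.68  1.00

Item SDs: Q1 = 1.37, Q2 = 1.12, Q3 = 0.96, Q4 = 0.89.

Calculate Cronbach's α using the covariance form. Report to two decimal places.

Σσ²ᵢ = 1.37² + 1.12² + 0.96² + 0.89² = 4.8450
Covariances σ_ij = r_ij · s_i · s_j:
  σ(Q1,Q2) = 0.64 × 1.37 × 1.12 = 0.9820
  σ(Q1,Q3) = 0.39 × 1.37 × 0.96 = 0.5129
  σ(Q1,Q4) = 0.44 × 1.37 × 0.89 = 0.5365
  σ(Q2,Q3) = 0.52 × 1.12 × 0.96 = 0.5591
  σ(Q2,Q4) = 0.68 × 1.12 × 0.89 = 0.6778
  σ(Q3,Q4) = 0.68 × 0.96 × 0.89 = 0.5810
σ²_T = Σσ²ᵢ + 2·Σσ_ij = 4.8450 + 2 × 3.8493 = 12.5436
α = (4/3)·(1 − 4.8450/12.5436) = 0.82

α = 0.82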